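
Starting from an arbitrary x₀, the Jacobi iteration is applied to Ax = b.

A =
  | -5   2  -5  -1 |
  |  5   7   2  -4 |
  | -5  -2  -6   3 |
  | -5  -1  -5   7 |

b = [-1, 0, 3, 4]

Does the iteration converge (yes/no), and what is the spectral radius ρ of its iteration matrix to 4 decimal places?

no, ρ = 1.1254

Diagonal D = diag(-5, 7, -6, 7); L, U strict lower/upper.
Jacobi T = -D⁻¹(L+U): T[2,0] = -(-5)/(-6) = -0.8333; T[2,2] = 0.
  T[0,:] = [+0.0000  +0.4000  -1.0000  -0.2000]
  T[1,:] = [-0.7143  +0.0000  -0.2857  +0.5714]
  T[2,:] = [-0.8333  -0.3333  +0.0000  +0.5000]
  T[3,:] = [+0.7143  +0.1429  +0.7143  +0.0000]
moduli |λ_i(T)| = 1.1254, 0.6697, 0.3992, 0.0565.
spectral radius ρ = 1.1254; 1.1254 > 1: divergent.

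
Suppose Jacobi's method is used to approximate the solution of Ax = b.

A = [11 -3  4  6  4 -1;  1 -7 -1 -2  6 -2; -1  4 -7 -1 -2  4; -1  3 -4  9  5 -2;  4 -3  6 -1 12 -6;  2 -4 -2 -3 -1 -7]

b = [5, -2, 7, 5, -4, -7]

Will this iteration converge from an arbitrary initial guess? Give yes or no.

A = D + L + U where D = diag(11, -7, -7, 9, 12, -7).
T_J = -D⁻¹(L+U): T[2,5] = -(4)/(-7) = +0.5714; T[2,2] = 0.
  T[0,:] = [+0.0000 +0.2727 -0.3636 -0.5455 -0.3636 +0.0909]
  T[1,:] = [+0.1429 +0.0000 -0.1429 -0.2857 +0.8571 -0.2857]
  T[2,:] = [-0.1429 +0.5714 +0.0000 -0.1429 -0.2857 +0.5714]
  T[3,:] = [+0.1111 -0.3333 +0.4444 +0.0000 -0.5556 +0.2222]
  T[4,:] = [-0.3333 +0.2500 -0.5000 +0.0833 +0.0000 +0.5000]
  T[5,:] = [+0.2857 -0.5714 -0.2857 -0.4286 -0.1429 +0.0000]
|eigenvalues of T|: 1.1261, 0.7481, 0.7481, 0.5606, 0.5606, 0.1060.
ρ = 1.1261; 1.1261 > 1: divergent.

no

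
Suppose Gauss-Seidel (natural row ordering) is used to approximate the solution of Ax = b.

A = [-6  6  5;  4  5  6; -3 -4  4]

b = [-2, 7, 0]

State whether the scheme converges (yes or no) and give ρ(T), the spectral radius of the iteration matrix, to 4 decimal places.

no, ρ = 1.3978

Diagonal D = diag(-6, 5, 4); L, U strict lower/upper.
T_GS = -(D+L)⁻¹U: row 0 first, T[0,2] = -(5)/(-6) = +0.8333; later rows by forward substitution.
  T[0,:] = [+0.0000 +1.0000 +0.8333]
  T[1,:] = [+0.0000 -0.8000 -1.8667]
  T[2,:] = [+0.0000 -0.0500 -1.2417]
eigenvalue magnitudes: 1.3978, 0.6439, 0.0000.
ρ = 1.3978; 1.3978 > 1: divergent.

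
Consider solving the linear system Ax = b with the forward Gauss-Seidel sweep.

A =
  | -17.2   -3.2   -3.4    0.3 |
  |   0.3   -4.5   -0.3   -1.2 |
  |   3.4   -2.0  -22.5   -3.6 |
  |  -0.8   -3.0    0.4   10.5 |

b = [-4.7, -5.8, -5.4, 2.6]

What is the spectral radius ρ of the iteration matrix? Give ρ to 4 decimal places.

0.1640

Diagonal D = diag(-17.2, -4.5, -22.5, 10.5); L, U strict lower/upper.
GS T = -(D+L)⁻¹U: row 0 first, T[0,1] = -(-3.2)/(-17.2) = -0.1860; later rows by forward substitution.
  T[0,:] = [+0.0000  -0.1860  -0.1977  +0.0174]
  T[1,:] = [+0.0000  -0.0124  -0.0798  -0.2655]
  T[2,:] = [+0.0000  -0.0270  -0.0228  -0.1338]
  T[3,:] = [+0.0000  -0.0167  -0.0370  -0.0694]
eigenvalue magnitudes: 0.1640, 0.0304, 0.0304, 0.0000.
ρ = 0.1640; 0.1640 < 1: convergent.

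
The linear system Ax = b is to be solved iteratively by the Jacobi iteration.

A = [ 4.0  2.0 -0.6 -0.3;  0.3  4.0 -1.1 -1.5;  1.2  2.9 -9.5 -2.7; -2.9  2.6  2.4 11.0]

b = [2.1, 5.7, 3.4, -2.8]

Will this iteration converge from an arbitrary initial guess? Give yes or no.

Let D = diag(4, 4, -9.5, 11); L, U the strict triangles.
Jacobi T = -D⁻¹(L+U): T[0,3] = -(-0.3)/(4) = +0.0750; T[0,0] = 0.
  T[0,:] = [+0.0000, -0.5000, +0.1500, +0.0750]
  T[1,:] = [-0.0750, +0.0000, +0.2750, +0.3750]
  T[2,:] = [+0.1263, +0.3053, +0.0000, -0.2842]
  T[3,:] = [+0.2636, -0.2364, -0.2182, +0.0000]
|roots of det(T-λI)|: 0.5798, 0.3484, 0.3484, 0.2372.
spectral radius ρ = 0.5798; 0.5798 < 1: convergent.

yes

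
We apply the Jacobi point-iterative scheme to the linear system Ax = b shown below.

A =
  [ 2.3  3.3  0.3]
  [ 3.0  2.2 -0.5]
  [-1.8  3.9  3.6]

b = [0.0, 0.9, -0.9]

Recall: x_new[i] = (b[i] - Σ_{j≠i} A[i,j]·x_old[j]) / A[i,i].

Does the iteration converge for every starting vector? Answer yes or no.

A = D + L + U where D = diag(2.3, 2.2, 3.6).
T_J = -D⁻¹(L+U): T[0,2] = -(0.3)/(2.3) = -0.1304; T[0,0] = 0.
  T[0,:] = [+0.0000 -1.4348 -0.1304]
  T[1,:] = [-1.3636 +0.0000 +0.2273]
  T[2,:] = [+0.5000 -1.0833 +0.0000]
|eigenvalues of T|: 1.3795, 1.1565, 0.2230.
spectral radius ρ = 1.3795; 1.3795 > 1 ⇒ diverges.

no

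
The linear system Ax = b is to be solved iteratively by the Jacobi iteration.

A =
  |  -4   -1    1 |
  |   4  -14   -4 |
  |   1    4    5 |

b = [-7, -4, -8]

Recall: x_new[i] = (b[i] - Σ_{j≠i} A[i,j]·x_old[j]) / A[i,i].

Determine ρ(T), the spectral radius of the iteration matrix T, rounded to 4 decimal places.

0.5000

Let D = diag(-4, -14, 5); L, U the strict triangles.
Jacobi: T = -D⁻¹(L+U), T[2,1] = -(4)/(5) = -0.8000; T[2,2] = 0.
  T[0,:] = [+0.0000, -0.2500, +0.2500]
  T[1,:] = [+0.2857, +0.0000, -0.2857]
  T[2,:] = [-0.2000, -0.8000, +0.0000]
|λ(T)| sorted: 0.5000, 0.3780, 0.3780.
ρ(T) = max|λ| = 0.5000; 0.5000 < 1 ⇒ converges.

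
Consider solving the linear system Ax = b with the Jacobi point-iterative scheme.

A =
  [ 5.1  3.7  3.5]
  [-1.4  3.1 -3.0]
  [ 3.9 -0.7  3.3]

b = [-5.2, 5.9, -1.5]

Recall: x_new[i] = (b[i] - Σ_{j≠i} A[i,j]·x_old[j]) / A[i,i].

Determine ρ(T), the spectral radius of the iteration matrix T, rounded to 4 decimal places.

A = D + L + U where D = diag(5.1, 3.1, 3.3).
T_J = -D⁻¹(L+U): T[0,1] = -(3.7)/(5.1) = -0.7255; T[0,0] = 0.
  T[0,:] = [+0.0000  -0.7255  -0.6863]
  T[1,:] = [+0.4516  +0.0000  +0.9677]
  T[2,:] = [-1.1818  +0.2121  +0.0000]
moduli |λ_i(T)| = 1.1606, 0.8113, 0.8113.
ρ = 1.1606; 1.1606 > 1: divergent.

1.1606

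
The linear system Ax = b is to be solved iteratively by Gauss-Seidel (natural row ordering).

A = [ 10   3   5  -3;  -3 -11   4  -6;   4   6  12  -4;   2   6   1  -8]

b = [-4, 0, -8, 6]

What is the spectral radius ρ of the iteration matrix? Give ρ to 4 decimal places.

0.6251

A = D + L + U where D = diag(10, -11, 12, -8).
GS T = -(D+L)⁻¹U: row 0 first, T[0,2] = -(5)/(10) = -0.5000; later rows by forward substitution.
  T[0,:] = [+0.0000 -0.3000 -0.5000 +0.3000]
  T[1,:] = [+0.0000 +0.0818 +0.5000 -0.6273]
  T[2,:] = [+0.0000 +0.0591 -0.0833 +0.5470]
  T[3,:] = [+0.0000 -0.0062 +0.2396 -0.3271]
|roots of det(T-λI)|: 0.6251, 0.2345, 0.0620, 0.0000.
ρ(T) = max|λ| = 0.6251; 0.6251 < 1: convergent.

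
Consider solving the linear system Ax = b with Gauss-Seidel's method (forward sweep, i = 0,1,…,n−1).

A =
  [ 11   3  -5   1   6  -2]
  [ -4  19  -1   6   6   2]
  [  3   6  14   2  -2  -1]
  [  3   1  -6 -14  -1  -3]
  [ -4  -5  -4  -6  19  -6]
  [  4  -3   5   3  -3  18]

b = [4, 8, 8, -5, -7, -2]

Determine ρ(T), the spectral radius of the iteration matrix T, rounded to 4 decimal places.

0.7007

A = D + L + U where D = diag(11, 19, 14, -14, 19, 18).
T_GS = -(D+L)⁻¹U: row 0 first, T[0,3] = -(1)/(11) = -0.0909; later rows by forward substitution.
  T[0,:] = [+0.0000  -0.2727  +0.4545  -0.0909  -0.5455  +0.1818]
  T[1,:] = [+0.0000  -0.0574  +0.1483  -0.3349  -0.4306  -0.0670]
  T[2,:] = [+0.0000  +0.0830  -0.1610  +0.0202  +0.4443  +0.0612]
  T[3,:] = [+0.0000  -0.0981  +0.1770  -0.0520  -0.4095  -0.2063]
  T[4,:] = [+0.0000  -0.0860  +0.1567  -0.1195  -0.2639  +0.2842]
  T[5,:] = [+0.0000  +0.0300  -0.0350  -0.0525  -0.0497  +0.0132]
eigenvalue magnitudes: 0.7007, 0.1337, 0.0920, 0.0920, 0.0130, 0.0000.
ρ(T) = max|λ| = 0.7007; 0.7007 < 1: convergent.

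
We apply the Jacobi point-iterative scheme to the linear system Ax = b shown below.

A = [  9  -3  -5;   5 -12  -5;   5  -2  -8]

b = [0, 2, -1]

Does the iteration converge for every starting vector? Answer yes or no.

Write A = D+L+U with D = diag(9, -12, -8).
Jacobi T = -D⁻¹(L+U): T[0,1] = -(-3)/(9) = +0.3333; T[0,0] = 0.
  T[0,:] = [+0.0000 +0.3333 +0.5556]
  T[1,:] = [+0.4167 +0.0000 -0.4167]
  T[2,:] = [+0.6250 -0.2500 +0.0000]
|roots of det(T-λI)|: 0.8698, 0.5860, 0.2838.
ρ(T) = max|λ| = 0.8698; 0.8698 < 1, so it converges for any x₀.

yes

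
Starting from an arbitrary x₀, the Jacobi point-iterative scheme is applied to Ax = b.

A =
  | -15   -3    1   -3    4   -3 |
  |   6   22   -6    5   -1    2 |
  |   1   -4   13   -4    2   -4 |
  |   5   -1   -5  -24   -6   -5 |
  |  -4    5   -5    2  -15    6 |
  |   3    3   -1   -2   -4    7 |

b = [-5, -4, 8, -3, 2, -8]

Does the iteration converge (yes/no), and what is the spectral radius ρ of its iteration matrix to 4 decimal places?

A = D + L + U where D = diag(-15, 22, 13, -24, -15, 7).
Jacobi T = -D⁻¹(L+U): T[0,3] = -(-3)/(-15) = -0.2000; T[0,0] = 0.
  T[0,:] = [+0.0000  -0.2000  +0.0667  -0.2000  +0.2667  -0.2000]
  T[1,:] = [-0.2727  +0.0000  +0.2727  -0.2273  +0.0455  -0.0909]
  T[2,:] = [-0.0769  +0.3077  +0.0000  +0.3077  -0.1538  +0.3077]
  T[3,:] = [+0.2083  -0.0417  -0.2083  +0.0000  -0.2500  -0.2083]
  T[4,:] = [-0.2667  +0.3333  -0.3333  +0.1333  +0.0000  +0.4000]
  T[5,:] = [-0.4286  -0.4286  +0.1429  +0.2857  +0.5714  +0.0000]
eigenvalue magnitudes: 0.8736, 0.4626, 0.4626, 0.2955, 0.1620, 0.1620.
ρ(T) = max|λ| = 0.8736; 0.8736 < 1: convergent.

yes, ρ = 0.8736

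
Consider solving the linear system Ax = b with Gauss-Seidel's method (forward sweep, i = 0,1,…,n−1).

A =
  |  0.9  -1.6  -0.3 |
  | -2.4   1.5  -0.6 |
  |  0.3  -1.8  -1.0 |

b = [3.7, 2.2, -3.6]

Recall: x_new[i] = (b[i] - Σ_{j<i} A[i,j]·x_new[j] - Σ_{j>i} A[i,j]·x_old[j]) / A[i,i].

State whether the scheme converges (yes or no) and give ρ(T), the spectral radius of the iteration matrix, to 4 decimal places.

Write A = D+L+U with D = diag(0.9, 1.5, -1).
GS T = -(D+L)⁻¹U: row 0 first, T[0,1] = -(-1.6)/(0.9) = +1.7778; later rows by forward substitution.
  T[0,:] = [+0.0000 +1.7778 +0.3333]
  T[1,:] = [+0.0000 +2.8444 +0.9333]
  T[2,:] = [+0.0000 -4.5867 -1.5800]
|roots of det(T-λI)|: 1.4152, 0.1507, 0.0000.
ρ = 1.4152; 1.4152 > 1, so it fails to converge.

no, ρ = 1.4152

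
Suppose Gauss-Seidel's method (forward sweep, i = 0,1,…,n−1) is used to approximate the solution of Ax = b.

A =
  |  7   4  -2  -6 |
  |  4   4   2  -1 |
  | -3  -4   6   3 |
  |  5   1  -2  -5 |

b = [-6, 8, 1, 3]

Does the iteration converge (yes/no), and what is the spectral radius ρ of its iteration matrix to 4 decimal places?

Let D = diag(7, 4, 6, -5); L, U the strict triangles.
T_GS = -(D+L)⁻¹U: row 0 first, T[0,3] = -(-6)/(7) = +0.8571; later rows by forward substitution.
  T[0,:] = [+0.0000 -0.5714 +0.2857 +0.8571]
  T[1,:] = [+0.0000 +0.5714 -0.7857 -0.6071]
  T[2,:] = [+0.0000 +0.0952 -0.3810 -0.4762]
  T[3,:] = [+0.0000 -0.4952 +0.2810 +0.9262]
eigenvalue magnitudes: 1.1220, 0.3595, 0.3542, 0.0000.
ρ = 1.1220; 1.1220 > 1: divergent.

no, ρ = 1.1220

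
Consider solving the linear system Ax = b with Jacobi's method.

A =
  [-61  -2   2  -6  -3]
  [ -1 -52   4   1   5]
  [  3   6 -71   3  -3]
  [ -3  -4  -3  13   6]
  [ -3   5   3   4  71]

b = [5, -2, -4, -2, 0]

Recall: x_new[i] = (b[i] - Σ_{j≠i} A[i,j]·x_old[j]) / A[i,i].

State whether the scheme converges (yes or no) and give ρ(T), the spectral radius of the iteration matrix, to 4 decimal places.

Split A = D + L + U, D = diag(-61, -52, -71, 13, 71).
T_J = -D⁻¹(L+U): T[1,2] = -(4)/(-52) = +0.0769; T[1,1] = 0.
  T[0,:] = [+0.0000, -0.0328, +0.0328, -0.0984, -0.0492]
  T[1,:] = [-0.0192, +0.0000, +0.0769, +0.0192, +0.0962]
  T[2,:] = [+0.0423, +0.0845, +0.0000, +0.0423, -0.0423]
  T[3,:] = [+0.2308, +0.3077, +0.2308, +0.0000, -0.4615]
  T[4,:] = [+0.0423, -0.0704, -0.0423, -0.0563, +0.0000]
moduli |λ_i(T)| = 0.1853, 0.1431, 0.1431, 0.0689, 0.0549.
spectral radius ρ = 0.1853; 0.1853 < 1: convergent.

yes, ρ = 0.1853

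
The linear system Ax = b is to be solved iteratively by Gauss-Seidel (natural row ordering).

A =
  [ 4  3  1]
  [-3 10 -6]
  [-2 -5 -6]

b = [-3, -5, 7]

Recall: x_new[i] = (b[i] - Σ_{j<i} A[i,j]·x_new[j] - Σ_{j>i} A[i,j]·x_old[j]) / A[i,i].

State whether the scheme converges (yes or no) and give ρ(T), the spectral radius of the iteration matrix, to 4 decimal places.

yes, ρ = 0.7732

Write A = D+L+U with D = diag(4, 10, -6).
T_GS = -(D+L)⁻¹U: row 0 first, T[0,1] = -(3)/(4) = -0.7500; later rows by forward substitution.
  T[0,:] = [+0.0000 -0.7500 -0.2500]
  T[1,:] = [+0.0000 -0.2250 +0.5250]
  T[2,:] = [+0.0000 +0.4375 -0.3542]
eigenvalue magnitudes: 0.7732, 0.1940, 0.0000.
ρ(T) = max|λ| = 0.7732; 0.7732 < 1: convergent.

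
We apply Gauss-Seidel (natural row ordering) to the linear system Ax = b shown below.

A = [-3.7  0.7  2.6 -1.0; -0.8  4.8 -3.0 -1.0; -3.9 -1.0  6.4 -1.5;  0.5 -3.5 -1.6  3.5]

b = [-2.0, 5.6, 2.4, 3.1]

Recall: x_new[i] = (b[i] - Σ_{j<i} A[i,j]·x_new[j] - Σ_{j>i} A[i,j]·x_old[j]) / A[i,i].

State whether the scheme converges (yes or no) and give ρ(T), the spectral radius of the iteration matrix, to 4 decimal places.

Write A = D+L+U with D = diag(-3.7, 4.8, 6.4, 3.5).
Gauss-Seidel: T = -(D+L)⁻¹U, row 0 first, T[0,1] = -(0.7)/(-3.7) = +0.1892; later rows by forward substitution.
  T[0,:] = [+0.0000, +0.1892, +0.7027, -0.2703]
  T[1,:] = [+0.0000, +0.0315, +0.7421, +0.1633]
  T[2,:] = [+0.0000, +0.1202, +0.5442, +0.0952]
  T[3,:] = [+0.0000, +0.0595, +0.8905, +0.2454]
eigenvalue magnitudes: 0.8454, 0.0817, 0.0573, 0.0000.
ρ = 0.8454; 0.8454 < 1 ⇒ converges.

yes, ρ = 0.8454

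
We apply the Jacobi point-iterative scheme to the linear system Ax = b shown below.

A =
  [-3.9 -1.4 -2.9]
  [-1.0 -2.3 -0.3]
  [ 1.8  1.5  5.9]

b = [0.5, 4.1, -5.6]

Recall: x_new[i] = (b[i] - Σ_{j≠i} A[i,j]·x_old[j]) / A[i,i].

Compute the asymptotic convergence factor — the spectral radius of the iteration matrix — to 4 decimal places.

Let D = diag(-3.9, -2.3, 5.9); L, U the strict triangles.
T_J = -D⁻¹(L+U): T[2,0] = -(1.8)/(5.9) = -0.3051; T[2,2] = 0.
  T[0,:] = [+0.0000, -0.3590, -0.7436]
  T[1,:] = [-0.4348, +0.0000, -0.1304]
  T[2,:] = [-0.3051, -0.2542, +0.0000]
|eigenvalues of T|: 0.7393, 0.4481, 0.2912.
ρ(T) = max|λ| = 0.7393; 0.7393 < 1: convergent.

0.7393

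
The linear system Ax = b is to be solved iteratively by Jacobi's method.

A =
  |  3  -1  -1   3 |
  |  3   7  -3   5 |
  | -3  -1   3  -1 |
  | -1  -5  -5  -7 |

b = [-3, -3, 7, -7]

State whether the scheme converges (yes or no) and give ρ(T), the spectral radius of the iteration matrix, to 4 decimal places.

no, ρ = 1.1769

A = D + L + U where D = diag(3, 7, 3, -7).
T_J = -D⁻¹(L+U): T[1,0] = -(3)/(7) = -0.4286; T[1,1] = 0.
  T[0,:] = [+0.0000 +0.3333 +0.3333 -1.0000]
  T[1,:] = [-0.4286 +0.0000 +0.4286 -0.7143]
  T[2,:] = [+1.0000 +0.3333 +0.0000 +0.3333]
  T[3,:] = [-0.1429 -0.7143 -0.7143 +0.0000]
eigenvalue magnitudes: 1.1769, 0.5472, 0.5406, 0.5406.
ρ(T) = max|λ| = 1.1769; 1.1769 > 1 ⇒ diverges.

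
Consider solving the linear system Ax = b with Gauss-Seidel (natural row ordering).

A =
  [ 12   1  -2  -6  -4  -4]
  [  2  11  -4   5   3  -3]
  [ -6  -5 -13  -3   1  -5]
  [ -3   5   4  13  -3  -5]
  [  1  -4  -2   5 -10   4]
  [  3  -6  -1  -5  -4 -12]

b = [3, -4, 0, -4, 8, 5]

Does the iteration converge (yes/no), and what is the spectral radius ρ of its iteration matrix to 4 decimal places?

Let D = diag(12, 11, -13, 13, -10, -12); L, U the strict triangles.
GS T = -(D+L)⁻¹U: row 0 first, T[0,5] = -(-4)/(12) = +0.3333; later rows by forward substitution.
  T[0,:] = [+0.0000 -0.0833 +0.1667 +0.5000 +0.3333 +0.3333]
  T[1,:] = [+0.0000 +0.0152 +0.3333 -0.5455 -0.3333 +0.2121]
  T[2,:] = [+0.0000 +0.0326 -0.2051 -0.2517 +0.0513 -0.6200]
  T[3,:] = [+0.0000 -0.0351 -0.0266 +0.4026 +0.4201 +0.5707]
  T[4,:] = [+0.0000 -0.0385 -0.0890 +0.5198 +0.3665 +0.7579]
  T[5,:] = [+0.0000 -0.0037 -0.0672 +0.0777 -0.0515 -0.4615]
|λ(T)| sorted: 0.9205, 0.5706, 0.1592, 0.1592, 0.0121, 0.0000.
ρ = 0.9205; 0.9205 < 1: convergent.

yes, ρ = 0.9205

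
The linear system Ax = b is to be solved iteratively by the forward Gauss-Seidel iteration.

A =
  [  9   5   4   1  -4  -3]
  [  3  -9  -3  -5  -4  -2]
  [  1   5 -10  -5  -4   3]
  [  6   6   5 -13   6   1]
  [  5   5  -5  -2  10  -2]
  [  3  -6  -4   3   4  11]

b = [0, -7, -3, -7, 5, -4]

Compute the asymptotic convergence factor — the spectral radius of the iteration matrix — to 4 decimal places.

1.3144

Diagonal D = diag(9, -9, -10, -13, 10, 11); L, U strict lower/upper.
GS T = -(D+L)⁻¹U: row 0 first, T[0,4] = -(-4)/(9) = +0.4444; later rows by forward substitution.
  T[0,:] = [+0.0000  -0.5556  -0.4444  -0.1111  +0.4444  +0.3333]
  T[1,:] = [+0.0000  -0.1852  -0.4815  -0.5926  -0.2963  -0.1111]
  T[2,:] = [+0.0000  -0.1481  -0.2852  -0.8074  -0.5037  +0.2778]
  T[3,:] = [+0.0000  -0.3989  -0.5370  -0.6353  +0.3362  +0.2863]
  T[4,:] = [+0.0000  +0.2165  +0.2130  -0.1789  -0.2587  +0.2850]
  T[5,:] = [+0.0000  +0.0267  -0.1761  -0.3482  -0.4636  -0.2322]
moduli |λ_i(T)| = 1.3144, 0.6029, 0.6029, 0.0716, 0.0681, 0.0000.
spectral radius ρ = 1.3144; 1.3144 > 1: divergent.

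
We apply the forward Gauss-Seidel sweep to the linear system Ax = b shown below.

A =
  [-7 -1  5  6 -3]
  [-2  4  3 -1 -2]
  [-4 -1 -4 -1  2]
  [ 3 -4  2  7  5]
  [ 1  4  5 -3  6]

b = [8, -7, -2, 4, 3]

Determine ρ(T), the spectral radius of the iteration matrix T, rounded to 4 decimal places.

1.3155

Split A = D + L + U, D = diag(-7, 4, -4, 7, 6).
T_GS = -(D+L)⁻¹U: row 0 first, T[0,2] = -(5)/(-7) = +0.7143; later rows by forward substitution.
  T[0,:] = [+0.0000 -0.1429 +0.7143 +0.8571 -0.4286]
  T[1,:] = [+0.0000 -0.0714 -0.3929 +0.6786 +0.2857]
  T[2,:] = [+0.0000 +0.1607 -0.6161 -1.2768 +0.8571]
  T[3,:] = [+0.0000 -0.0255 -0.3546 +0.3852 -0.6122]
  T[4,:] = [+0.0000 -0.0753 +0.4790 +0.6614 -1.1395]
moduli |λ_i(T)| = 1.3155, 0.7006, 0.5682, 0.0061, 0.0000.
ρ(T) = max|λ| = 1.3155; 1.3155 > 1, so it fails to converge.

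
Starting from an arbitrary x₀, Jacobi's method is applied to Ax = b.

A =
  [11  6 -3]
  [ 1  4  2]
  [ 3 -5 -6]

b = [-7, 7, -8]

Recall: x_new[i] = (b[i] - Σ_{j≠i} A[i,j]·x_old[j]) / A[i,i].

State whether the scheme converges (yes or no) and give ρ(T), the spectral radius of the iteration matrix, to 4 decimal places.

Split A = D + L + U, D = diag(11, 4, -6).
Jacobi: T = -D⁻¹(L+U), T[0,1] = -(6)/(11) = -0.5455; T[0,0] = 0.
  T[0,:] = [+0.0000, -0.5455, +0.2727]
  T[1,:] = [-0.2500, +0.0000, -0.5000]
  T[2,:] = [+0.5000, -0.8333, +0.0000]
|λ(T)| sorted: 0.9454, 0.6109, 0.3345.
spectral radius ρ = 0.9454; 0.9454 < 1 ⇒ converges.

yes, ρ = 0.9454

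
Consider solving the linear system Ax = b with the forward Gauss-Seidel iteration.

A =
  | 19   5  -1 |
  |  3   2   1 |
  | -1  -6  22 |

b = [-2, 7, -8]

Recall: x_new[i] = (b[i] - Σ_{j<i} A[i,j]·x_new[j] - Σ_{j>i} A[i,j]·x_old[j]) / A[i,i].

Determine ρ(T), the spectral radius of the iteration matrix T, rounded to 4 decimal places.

A = D + L + U where D = diag(19, 2, 22).
GS T = -(D+L)⁻¹U: row 0 first, T[0,2] = -(-1)/(19) = +0.0526; later rows by forward substitution.
  T[0,:] = [+0.0000 -0.2632 +0.0526]
  T[1,:] = [+0.0000 +0.3947 -0.5789]
  T[2,:] = [+0.0000 +0.0957 -0.1555]
|roots of det(T-λI)|: 0.2621, 0.0228, 0.0000.
spectral radius ρ = 0.2621; 0.2621 < 1: convergent.

0.2621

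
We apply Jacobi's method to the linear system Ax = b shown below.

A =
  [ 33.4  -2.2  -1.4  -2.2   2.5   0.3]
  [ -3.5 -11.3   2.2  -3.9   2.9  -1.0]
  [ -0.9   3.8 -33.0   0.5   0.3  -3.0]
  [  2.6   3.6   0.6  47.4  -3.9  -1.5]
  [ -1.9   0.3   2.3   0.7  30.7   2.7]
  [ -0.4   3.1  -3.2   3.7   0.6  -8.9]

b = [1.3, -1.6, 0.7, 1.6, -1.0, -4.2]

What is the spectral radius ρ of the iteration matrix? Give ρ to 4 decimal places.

Let D = diag(33.4, -11.3, -33, 47.4, 30.7, -8.9); L, U the strict triangles.
Jacobi T = -D⁻¹(L+U): T[0,4] = -(2.5)/(33.4) = -0.0749; T[0,0] = 0.
  T[0,:] = [+0.0000  +0.0659  +0.0419  +0.0659  -0.0749  -0.0090]
  T[1,:] = [-0.3097  +0.0000  +0.1947  -0.3451  +0.2566  -0.0885]
  T[2,:] = [-0.0273  +0.1152  +0.0000  +0.0152  +0.0091  -0.0909]
  T[3,:] = [-0.0549  -0.0759  -0.0127  +0.0000  +0.0823  +0.0316]
  T[4,:] = [+0.0619  -0.0098  -0.0749  -0.0228  +0.0000  -0.0879]
  T[5,:] = [-0.0449  +0.3483  -0.3596  +0.4157  +0.0674  +0.0000]
|roots of det(T-λI)|: 0.3209, 0.2404, 0.2404, 0.2237, 0.0432, 0.0251.
spectral radius ρ = 0.3209; 0.3209 < 1 ⇒ converges.

0.3209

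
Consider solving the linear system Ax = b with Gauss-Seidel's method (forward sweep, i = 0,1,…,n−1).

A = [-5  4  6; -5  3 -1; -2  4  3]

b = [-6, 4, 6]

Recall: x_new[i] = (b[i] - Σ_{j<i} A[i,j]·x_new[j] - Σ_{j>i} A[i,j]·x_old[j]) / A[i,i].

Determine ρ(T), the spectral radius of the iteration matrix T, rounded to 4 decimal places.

1.1345

Split A = D + L + U, D = diag(-5, 3, 3).
T_GS = -(D+L)⁻¹U: row 0 first, T[0,2] = -(6)/(-5) = +1.2000; later rows by forward substitution.
  T[0,:] = [+0.0000 +0.8000 +1.2000]
  T[1,:] = [+0.0000 +1.3333 +2.3333]
  T[2,:] = [+0.0000 -1.2444 -2.3111]
|roots of det(T-λI)|: 1.1345, 0.1567, 0.0000.
spectral radius ρ = 1.1345; 1.1345 > 1, so it fails to converge.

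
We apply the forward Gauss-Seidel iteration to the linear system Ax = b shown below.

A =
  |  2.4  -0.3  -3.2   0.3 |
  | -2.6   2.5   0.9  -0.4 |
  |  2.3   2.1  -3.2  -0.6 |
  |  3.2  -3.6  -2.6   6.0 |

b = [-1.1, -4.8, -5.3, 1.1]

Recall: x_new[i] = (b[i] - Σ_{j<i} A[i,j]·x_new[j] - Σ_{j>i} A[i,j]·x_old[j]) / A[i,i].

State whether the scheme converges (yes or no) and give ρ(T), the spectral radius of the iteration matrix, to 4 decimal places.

A = D + L + U where D = diag(2.4, 2.5, -3.2, 6).
T_GS = -(D+L)⁻¹U: row 0 first, T[0,3] = -(0.3)/(2.4) = -0.1250; later rows by forward substitution.
  T[0,:] = [+0.0000, +0.1250, +1.3333, -0.1250]
  T[1,:] = [+0.0000, +0.1300, +1.0267, +0.0300]
  T[2,:] = [+0.0000, +0.1752, +1.6321, -0.2577]
  T[3,:] = [+0.0000, +0.0872, +0.6121, -0.0270]
eigenvalue magnitudes: 1.6486, 0.1111, 0.0246, 0.0000.
ρ = 1.6486; 1.6486 > 1: divergent.

no, ρ = 1.6486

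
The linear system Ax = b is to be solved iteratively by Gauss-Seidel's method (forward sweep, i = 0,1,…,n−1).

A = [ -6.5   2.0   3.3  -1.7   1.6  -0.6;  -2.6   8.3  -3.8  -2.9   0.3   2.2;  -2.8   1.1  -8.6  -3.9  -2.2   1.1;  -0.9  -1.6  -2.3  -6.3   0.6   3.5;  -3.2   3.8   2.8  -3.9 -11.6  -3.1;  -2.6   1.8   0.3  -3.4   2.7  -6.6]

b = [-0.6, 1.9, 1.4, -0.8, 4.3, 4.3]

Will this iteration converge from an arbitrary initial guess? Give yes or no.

yes

Write A = D+L+U with D = diag(-6.5, 8.3, -8.6, -6.3, -11.6, -6.6).
Gauss-Seidel: T = -(D+L)⁻¹U, row 0 first, T[0,1] = -(2)/(-6.5) = +0.3077; later rows by forward substitution.
  T[0,:] = [+0.0000 +0.3077 +0.5077 -0.2615 +0.2462 -0.0923]
  T[1,:] = [+0.0000 +0.0964 +0.6169 +0.2675 +0.0410 -0.2940]
  T[2,:] = [+0.0000 -0.0879 -0.0864 -0.3341 -0.3307 +0.1204]
  T[3,:] = [+0.0000 -0.0364 -0.1977 +0.0914 +0.1704 +0.5995]
  T[4,:] = [+0.0000 -0.0623 +0.1076 +0.0484 -0.1916 -0.5106]
  T[5,:] = [+0.0000 -0.1057 +0.1102 +0.1335 -0.2670 -0.5560]
moduli |λ_i(T)| = 0.9232, 0.3119, 0.2444, 0.2444, 0.0372, 0.0000.
spectral radius ρ = 0.9232; 0.9232 < 1: convergent.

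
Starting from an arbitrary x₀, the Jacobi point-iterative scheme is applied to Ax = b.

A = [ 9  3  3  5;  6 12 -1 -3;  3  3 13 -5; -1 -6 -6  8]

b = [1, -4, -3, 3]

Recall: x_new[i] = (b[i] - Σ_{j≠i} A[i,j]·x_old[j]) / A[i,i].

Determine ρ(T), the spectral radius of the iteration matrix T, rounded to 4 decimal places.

0.9116

Diagonal D = diag(9, 12, 13, 8); L, U strict lower/upper.
Jacobi: T = -D⁻¹(L+U), T[1,0] = -(6)/(12) = -0.5000; T[1,1] = 0.
  T[0,:] = [+0.0000  -0.3333  -0.3333  -0.5556]
  T[1,:] = [-0.5000  +0.0000  +0.0833  +0.2500]
  T[2,:] = [-0.2308  -0.2308  +0.0000  +0.3846]
  T[3,:] = [+0.1250  +0.7500  +0.7500  +0.0000]
|eigenvalues of T|: 0.9116, 0.5806, 0.5806, 0.1312.
ρ(T) = max|λ| = 0.9116; 0.9116 < 1 ⇒ converges.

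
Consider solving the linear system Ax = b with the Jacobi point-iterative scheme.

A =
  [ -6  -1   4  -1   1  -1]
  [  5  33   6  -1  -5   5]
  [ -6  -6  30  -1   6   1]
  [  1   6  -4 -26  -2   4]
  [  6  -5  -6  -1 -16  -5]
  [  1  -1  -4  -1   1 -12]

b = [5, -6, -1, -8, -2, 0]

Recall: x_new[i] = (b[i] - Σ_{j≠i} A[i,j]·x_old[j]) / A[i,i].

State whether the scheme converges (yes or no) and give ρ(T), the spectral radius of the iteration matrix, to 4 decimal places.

Write A = D+L+U with D = diag(-6, 33, 30, -26, -16, -12).
Jacobi T = -D⁻¹(L+U): T[0,1] = -(-1)/(-6) = -0.1667; T[0,0] = 0.
  T[0,:] = [+0.0000 -0.1667 +0.6667 -0.1667 +0.1667 -0.1667]
  T[1,:] = [-0.1515 +0.0000 -0.1818 +0.0303 +0.1515 -0.1515]
  T[2,:] = [+0.2000 +0.2000 +0.0000 +0.0333 -0.2000 -0.0333]
  T[3,:] = [+0.0385 +0.2308 -0.1538 +0.0000 -0.0769 +0.1538]
  T[4,:] = [+0.3750 -0.3125 -0.3750 -0.0625 +0.0000 -0.3125]
  T[5,:] = [+0.0833 -0.0833 -0.3333 -0.0833 +0.0833 +0.0000]
moduli |λ_i(T)| = 0.6242, 0.3726, 0.3726, 0.2109, 0.2109, 0.0165.
ρ = 0.6242; 0.6242 < 1 ⇒ converges.

yes, ρ = 0.6242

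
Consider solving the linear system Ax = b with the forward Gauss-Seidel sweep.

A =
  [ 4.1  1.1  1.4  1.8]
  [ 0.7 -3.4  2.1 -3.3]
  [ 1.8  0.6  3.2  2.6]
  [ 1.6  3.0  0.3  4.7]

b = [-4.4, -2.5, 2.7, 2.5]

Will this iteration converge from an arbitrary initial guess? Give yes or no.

yes

A = D + L + U where D = diag(4.1, -3.4, 3.2, 4.7).
GS T = -(D+L)⁻¹U: row 0 first, T[0,2] = -(1.4)/(4.1) = -0.3415; later rows by forward substitution.
  T[0,:] = [+0.0000 -0.2683 -0.3415 -0.4390]
  T[1,:] = [+0.0000 -0.0552 +0.5473 -1.0610]
  T[2,:] = [+0.0000 +0.1613 +0.0894 -0.3666]
  T[3,:] = [+0.0000 +0.1163 -0.2388 +0.8501]
eigenvalue magnitudes: 0.8547, 0.2469, 0.2172, 0.0000.
ρ(T) = max|λ| = 0.8547; 0.8547 < 1, so it converges for any x₀.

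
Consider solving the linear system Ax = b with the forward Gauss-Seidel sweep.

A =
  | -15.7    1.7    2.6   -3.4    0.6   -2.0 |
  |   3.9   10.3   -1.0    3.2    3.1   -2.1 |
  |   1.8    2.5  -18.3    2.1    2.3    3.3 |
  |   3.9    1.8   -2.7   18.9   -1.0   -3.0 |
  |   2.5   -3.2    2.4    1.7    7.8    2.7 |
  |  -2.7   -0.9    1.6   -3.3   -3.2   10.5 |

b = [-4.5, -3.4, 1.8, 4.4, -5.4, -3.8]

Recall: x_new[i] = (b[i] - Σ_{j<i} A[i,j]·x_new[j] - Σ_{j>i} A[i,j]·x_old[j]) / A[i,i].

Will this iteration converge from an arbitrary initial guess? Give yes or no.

Let D = diag(-15.7, 10.3, -18.3, 18.9, 7.8, 10.5); L, U the strict triangles.
T_GS = -(D+L)⁻¹U: row 0 first, T[0,1] = -(1.7)/(-15.7) = +0.1083; later rows by forward substitution.
  T[0,:] = [+0.0000 +0.1083 +0.1656 -0.2166 +0.0382 -0.1274]
  T[1,:] = [+0.0000 -0.0410 +0.0344 -0.2287 -0.3154 +0.2521]
  T[2,:] = [+0.0000 +0.0050 +0.0210 +0.0622 +0.0863 +0.2022]
  T[3,:] = [+0.0000 -0.0177 -0.0344 +0.0754 +0.0874 +0.1899]
  T[4,:] = [+0.0000 -0.0492 -0.0379 -0.0600 -0.1873 -0.3055]
  T[5,:] = [+0.0000 +0.0030 +0.0199 -0.0794 -0.0600 -0.0754]
|λ(T)| sorted: 0.2554, 0.1345, 0.0820, 0.0820, 0.0246, 0.0000.
spectral radius ρ = 0.2554; 0.2554 < 1, so it converges for any x₀.

yes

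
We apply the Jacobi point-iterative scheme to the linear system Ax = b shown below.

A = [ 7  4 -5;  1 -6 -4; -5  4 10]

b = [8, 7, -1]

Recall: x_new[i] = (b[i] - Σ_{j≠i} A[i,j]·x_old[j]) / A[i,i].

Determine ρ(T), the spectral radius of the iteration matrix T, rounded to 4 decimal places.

A = D + L + U where D = diag(7, -6, 10).
T_J = -D⁻¹(L+U): T[1,0] = -(1)/(-6) = +0.1667; T[1,1] = 0.
  T[0,:] = [+0.0000  -0.5714  +0.7143]
  T[1,:] = [+0.1667  +0.0000  -0.6667]
  T[2,:] = [+0.5000  -0.4000  +0.0000]
eigenvalue magnitudes: 0.8363, 0.4816, 0.3547.
spectral radius ρ = 0.8363; 0.8363 < 1: convergent.

0.8363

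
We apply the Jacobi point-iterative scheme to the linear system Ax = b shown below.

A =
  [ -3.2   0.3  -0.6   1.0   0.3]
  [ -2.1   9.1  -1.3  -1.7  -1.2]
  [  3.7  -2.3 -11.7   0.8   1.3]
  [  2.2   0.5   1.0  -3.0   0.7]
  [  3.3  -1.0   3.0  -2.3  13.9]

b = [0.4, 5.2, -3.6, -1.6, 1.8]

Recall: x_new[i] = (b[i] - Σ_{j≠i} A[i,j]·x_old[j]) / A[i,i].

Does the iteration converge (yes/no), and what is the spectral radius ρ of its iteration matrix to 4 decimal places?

A = D + L + U where D = diag(-3.2, 9.1, -11.7, -3, 13.9).
Jacobi: T = -D⁻¹(L+U), T[3,1] = -(0.5)/(-3) = +0.1667; T[3,3] = 0.
  T[0,:] = [+0.0000 +0.0938 -0.1875 +0.3125 +0.0938]
  T[1,:] = [+0.2308 +0.0000 +0.1429 +0.1868 +0.1319]
  T[2,:] = [+0.3162 -0.1966 +0.0000 +0.0684 +0.1111]
  T[3,:] = [+0.7333 +0.1667 +0.3333 +0.0000 +0.2333]
  T[4,:] = [-0.2374 +0.0719 -0.2158 +0.1655 +0.0000]
eigenvalue magnitudes: 0.5935, 0.4001, 0.2454, 0.2454, 0.0213.
spectral radius ρ = 0.5935; 0.5935 < 1 ⇒ converges.

yes, ρ = 0.5935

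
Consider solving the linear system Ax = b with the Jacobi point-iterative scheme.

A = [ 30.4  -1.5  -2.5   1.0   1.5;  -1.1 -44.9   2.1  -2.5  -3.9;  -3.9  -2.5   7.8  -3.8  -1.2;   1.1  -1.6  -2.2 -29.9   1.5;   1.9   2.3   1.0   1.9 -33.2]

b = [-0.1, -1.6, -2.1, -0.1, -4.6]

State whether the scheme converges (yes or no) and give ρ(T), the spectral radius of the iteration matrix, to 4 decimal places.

Write A = D+L+U with D = diag(30.4, -44.9, 7.8, -29.9, -33.2).
Jacobi T = -D⁻¹(L+U): T[1,4] = -(-3.9)/(-44.9) = -0.0869; T[1,1] = 0.
  T[0,:] = [+0.0000  +0.0493  +0.0822  -0.0329  -0.0493]
  T[1,:] = [-0.0245  +0.0000  +0.0468  -0.0557  -0.0869]
  T[2,:] = [+0.5000  +0.3205  +0.0000  +0.4872  +0.1538]
  T[3,:] = [+0.0368  -0.0535  -0.0736  +0.0000  +0.0502]
  T[4,:] = [+0.0572  +0.0693  +0.0301  +0.0572  +0.0000]
|roots of det(T-λI)|: 0.1849, 0.1162, 0.1162, 0.0205, 0.0205.
ρ = 0.1849; 0.1849 < 1: convergent.

yes, ρ = 0.1849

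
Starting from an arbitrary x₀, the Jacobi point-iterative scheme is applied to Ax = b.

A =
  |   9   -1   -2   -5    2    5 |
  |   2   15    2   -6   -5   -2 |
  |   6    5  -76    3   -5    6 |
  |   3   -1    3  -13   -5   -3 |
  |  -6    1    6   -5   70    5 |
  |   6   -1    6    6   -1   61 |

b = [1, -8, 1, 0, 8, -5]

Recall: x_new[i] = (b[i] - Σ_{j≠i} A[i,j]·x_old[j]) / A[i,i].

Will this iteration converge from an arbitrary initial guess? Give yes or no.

A = D + L + U where D = diag(9, 15, -76, -13, 70, 61).
Jacobi: T = -D⁻¹(L+U), T[0,2] = -(-2)/(9) = +0.2222; T[0,0] = 0.
  T[0,:] = [+0.0000, +0.1111, +0.2222, +0.5556, -0.2222, -0.5556]
  T[1,:] = [-0.1333, +0.0000, -0.1333, +0.4000, +0.3333, +0.1333]
  T[2,:] = [+0.0789, +0.0658, +0.0000, +0.0395, -0.0658, +0.0789]
  T[3,:] = [+0.2308, -0.0769, +0.2308, +0.0000, -0.3846, -0.2308]
  T[4,:] = [+0.0857, -0.0143, -0.0857, +0.0714, +0.0000, -0.0714]
  T[5,:] = [-0.0984, +0.0164, -0.0984, -0.0984, +0.0164, +0.0000]
|λ(T)| sorted: 0.4483, 0.2602, 0.2602, 0.1847, 0.1847, 0.1276.
ρ = 0.4483; 0.4483 < 1: convergent.

yes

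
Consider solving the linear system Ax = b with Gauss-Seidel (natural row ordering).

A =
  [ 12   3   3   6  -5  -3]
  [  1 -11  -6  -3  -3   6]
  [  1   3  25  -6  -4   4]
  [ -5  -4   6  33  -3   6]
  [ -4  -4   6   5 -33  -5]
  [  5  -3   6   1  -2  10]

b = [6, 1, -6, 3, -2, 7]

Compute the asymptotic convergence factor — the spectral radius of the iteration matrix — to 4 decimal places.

0.6008

Let D = diag(12, -11, 25, 33, -33, 10); L, U the strict triangles.
GS T = -(D+L)⁻¹U: row 0 first, T[0,2] = -(3)/(12) = -0.2500; later rows by forward substitution.
  T[0,:] = [+0.0000  -0.2500  -0.2500  -0.5000  +0.4167  +0.2500]
  T[1,:] = [+0.0000  -0.0227  -0.5682  -0.3182  -0.2348  +0.5682]
  T[2,:] = [+0.0000  +0.0127  +0.0782  +0.2982  +0.1715  -0.2382]
  T[3,:] = [+0.0000  -0.0429  -0.1210  -0.1685  +0.0944  -0.0318]
  T[4,:] = [+0.0000  +0.0289  +0.0951  +0.1279  +0.0234  -0.2988]
  T[5,:] = [+0.0000  +0.1206  -0.0613  +0.0181  -0.3864  +0.1318]
eigenvalue magnitudes: 0.6008, 0.3226, 0.1938, 0.1938, 0.0310, 0.0000.
ρ = 0.6008; 0.6008 < 1, so it converges for any x₀.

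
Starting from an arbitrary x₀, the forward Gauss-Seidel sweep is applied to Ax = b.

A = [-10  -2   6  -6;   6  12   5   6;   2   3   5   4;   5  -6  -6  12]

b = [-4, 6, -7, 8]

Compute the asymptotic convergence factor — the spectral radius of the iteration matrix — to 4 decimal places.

0.6023

Diagonal D = diag(-10, 12, 5, 12); L, U strict lower/upper.
Gauss-Seidel: T = -(D+L)⁻¹U, row 0 first, T[0,3] = -(-6)/(-10) = -0.6000; later rows by forward substitution.
  T[0,:] = [+0.0000  -0.2000  +0.6000  -0.6000]
  T[1,:] = [+0.0000  +0.1000  -0.7167  -0.2000]
  T[2,:] = [+0.0000  +0.0200  +0.1900  -0.4400]
  T[3,:] = [+0.0000  +0.1433  -0.5133  -0.0700]
|λ(T)| sorted: 0.6023, 0.2148, 0.2148, 0.0000.
spectral radius ρ = 0.6023; 0.6023 < 1: convergent.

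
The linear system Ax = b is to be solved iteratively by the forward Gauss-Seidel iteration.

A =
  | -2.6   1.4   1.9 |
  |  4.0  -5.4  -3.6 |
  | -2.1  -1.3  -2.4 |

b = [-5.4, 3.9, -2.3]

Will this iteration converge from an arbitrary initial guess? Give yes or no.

yes

Let D = diag(-2.6, -5.4, -2.4); L, U the strict triangles.
GS T = -(D+L)⁻¹U: row 0 first, T[0,2] = -(1.9)/(-2.6) = +0.7308; later rows by forward substitution.
  T[0,:] = [+0.0000 +0.5385 +0.7308]
  T[1,:] = [+0.0000 +0.3989 -0.1254]
  T[2,:] = [+0.0000 -0.6872 -0.5715]
|λ(T)| sorted: 0.6534, 0.4807, 0.0000.
ρ(T) = max|λ| = 0.6534; 0.6534 < 1, so it converges for any x₀.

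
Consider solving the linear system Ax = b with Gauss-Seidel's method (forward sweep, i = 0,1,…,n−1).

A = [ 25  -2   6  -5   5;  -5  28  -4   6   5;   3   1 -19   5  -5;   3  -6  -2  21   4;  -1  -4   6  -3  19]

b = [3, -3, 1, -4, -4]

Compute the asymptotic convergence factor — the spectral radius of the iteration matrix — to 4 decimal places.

Diagonal D = diag(25, 28, -19, 21, 19); L, U strict lower/upper.
T_GS = -(D+L)⁻¹U: row 0 first, T[0,2] = -(6)/(25) = -0.2400; later rows by forward substitution.
  T[0,:] = [+0.0000 +0.0800 -0.2400 +0.2000 -0.2000]
  T[1,:] = [+0.0000 +0.0143 +0.1000 -0.1786 -0.2143]
  T[2,:] = [+0.0000 +0.0134 -0.0326 +0.2853 -0.3060]
  T[3,:] = [+0.0000 -0.0061 +0.0597 -0.0524 -0.2523]
  T[4,:] = [+0.0000 +0.0020 +0.0282 -0.1255 +0.0012]
|roots of det(T-λI)|: 0.2424, 0.1669, 0.0304, 0.0245, 0.0000.
ρ = 0.2424; 0.2424 < 1 ⇒ converges.

0.2424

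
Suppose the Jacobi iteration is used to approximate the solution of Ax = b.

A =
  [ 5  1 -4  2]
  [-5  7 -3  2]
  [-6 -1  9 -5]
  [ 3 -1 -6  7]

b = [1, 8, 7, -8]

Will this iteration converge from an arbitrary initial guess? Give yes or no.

Diagonal D = diag(5, 7, 9, 7); L, U strict lower/upper.
T_J = -D⁻¹(L+U): T[3,1] = -(-1)/(7) = +0.1429; T[3,3] = 0.
  T[0,:] = [+0.0000  -0.2000  +0.8000  -0.4000]
  T[1,:] = [+0.7143  +0.0000  +0.4286  -0.2857]
  T[2,:] = [+0.6667  +0.1111  +0.0000  +0.5556]
  T[3,:] = [-0.4286  +0.1429  +0.8571  +0.0000]
|λ(T)| sorted: 1.2343, 0.8315, 0.3790, 0.3790.
ρ(T) = max|λ| = 1.2343; 1.2343 > 1, so it fails to converge.

no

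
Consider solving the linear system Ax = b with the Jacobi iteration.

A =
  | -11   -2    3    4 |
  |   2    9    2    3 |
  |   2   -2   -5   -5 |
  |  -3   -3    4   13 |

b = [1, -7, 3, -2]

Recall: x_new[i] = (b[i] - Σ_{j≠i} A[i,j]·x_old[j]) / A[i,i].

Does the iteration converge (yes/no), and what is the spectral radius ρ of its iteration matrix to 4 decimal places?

Let D = diag(-11, 9, -5, 13); L, U the strict triangles.
Jacobi: T = -D⁻¹(L+U), T[0,2] = -(3)/(-11) = +0.2727; T[0,0] = 0.
  T[0,:] = [+0.0000, -0.1818, +0.2727, +0.3636]
  T[1,:] = [-0.2222, +0.0000, -0.2222, -0.3333]
  T[2,:] = [+0.4000, -0.4000, +0.0000, -1.0000]
  T[3,:] = [+0.2308, +0.2308, -0.3077, +0.0000]
|eigenvalues of T|: 0.7706, 0.6295, 0.3009, 0.1597.
ρ = 0.7706; 0.7706 < 1, so it converges for any x₀.

yes, ρ = 0.7706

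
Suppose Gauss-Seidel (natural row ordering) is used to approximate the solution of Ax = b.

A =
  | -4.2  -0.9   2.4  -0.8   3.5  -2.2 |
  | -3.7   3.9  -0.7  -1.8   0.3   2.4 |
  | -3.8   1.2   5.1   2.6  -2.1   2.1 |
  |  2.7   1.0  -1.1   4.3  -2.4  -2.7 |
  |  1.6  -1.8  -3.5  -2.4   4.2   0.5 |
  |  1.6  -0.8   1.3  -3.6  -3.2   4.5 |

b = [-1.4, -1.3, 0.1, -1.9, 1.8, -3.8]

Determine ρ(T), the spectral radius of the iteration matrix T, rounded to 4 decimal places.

1.2119

Split A = D + L + U, D = diag(-4.2, 3.9, 5.1, 4.3, 4.2, 4.5).
Gauss-Seidel: T = -(D+L)⁻¹U, row 0 first, T[0,3] = -(-0.8)/(-4.2) = -0.1905; later rows by forward substitution.
  T[0,:] = [+0.0000, -0.2143, +0.5714, -0.1905, +0.8333, -0.5238]
  T[1,:] = [+0.0000, -0.2033, +0.7216, +0.2808, +0.7137, -1.1123]
  T[2,:] = [+0.0000, -0.1118, +0.2560, -0.7178, +0.8648, -0.5403]
  T[3,:] = [+0.0000, +0.1532, -0.4611, -0.1293, +0.0901, +1.0773]
  T[4,:] = [+0.0000, -0.0111, +0.0414, -0.4792, +0.7605, -0.2309]
  T[5,:] = [+0.0000, +0.1870, -0.4883, -0.1192, +0.1937, +0.8422]
|λ(T)| sorted: 1.2119, 0.6079, 0.3128, 0.3128, 0.0064, 0.0000.
ρ(T) = max|λ| = 1.2119; 1.2119 > 1 ⇒ diverges.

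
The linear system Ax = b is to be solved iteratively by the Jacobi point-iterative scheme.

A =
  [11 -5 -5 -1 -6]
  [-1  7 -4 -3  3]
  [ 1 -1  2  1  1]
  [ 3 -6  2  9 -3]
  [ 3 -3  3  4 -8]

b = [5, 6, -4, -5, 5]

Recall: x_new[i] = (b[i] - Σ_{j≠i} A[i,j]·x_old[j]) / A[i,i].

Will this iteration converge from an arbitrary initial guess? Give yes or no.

no

Diagonal D = diag(11, 7, 2, 9, -8); L, U strict lower/upper.
Jacobi: T = -D⁻¹(L+U), T[0,1] = -(-5)/(11) = +0.4545; T[0,0] = 0.
  T[0,:] = [+0.0000, +0.4545, +0.4545, +0.0909, +0.5455]
  T[1,:] = [+0.1429, +0.0000, +0.5714, +0.4286, -0.4286]
  T[2,:] = [-0.5000, +0.5000, +0.0000, -0.5000, -0.5000]
  T[3,:] = [-0.3333, +0.6667, -0.2222, +0.0000, +0.3333]
  T[4,:] = [+0.3750, -0.3750, +0.3750, +0.5000, +0.0000]
|λ(T)| sorted: 1.2796, 0.6805, 0.6805, 0.2952, 0.0531.
spectral radius ρ = 1.2796; 1.2796 > 1 ⇒ diverges.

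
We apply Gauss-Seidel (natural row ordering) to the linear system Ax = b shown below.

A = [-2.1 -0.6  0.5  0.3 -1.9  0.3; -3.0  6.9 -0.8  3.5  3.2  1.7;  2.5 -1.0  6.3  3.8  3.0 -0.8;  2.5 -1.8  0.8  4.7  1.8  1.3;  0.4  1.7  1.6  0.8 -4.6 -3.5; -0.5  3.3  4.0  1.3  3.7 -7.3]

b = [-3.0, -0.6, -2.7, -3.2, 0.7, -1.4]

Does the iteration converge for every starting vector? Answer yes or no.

Let D = diag(-2.1, 6.9, 6.3, 4.7, -4.6, -7.3); L, U the strict triangles.
GS T = -(D+L)⁻¹U: row 0 first, T[0,1] = -(-0.6)/(-2.1) = -0.2857; later rows by forward substitution.
  T[0,:] = [+0.0000, -0.2857, +0.2381, +0.1429, -0.9048, +0.1429]
  T[1,:] = [+0.0000, -0.1242, +0.2195, -0.4451, -0.8571, -0.1843]
  T[2,:] = [+0.0000, +0.0937, -0.0596, -0.7305, -0.2532, +0.0410]
  T[3,:] = [+0.0000, +0.0885, -0.0324, -0.1221, -0.1869, -0.4301]
  T[4,:] = [+0.0000, -0.0228, +0.0754, -0.4274, -0.5160, -0.8771]
  T[5,:] = [+0.0000, +0.0189, +0.0827, -0.8497, -0.7591, -0.5917]
|eigenvalues of T|: 1.5981, 0.4055, 0.3724, 0.1615, 0.0102, 0.0000.
ρ(T) = max|λ| = 1.5981; 1.5981 > 1, so it fails to converge.

no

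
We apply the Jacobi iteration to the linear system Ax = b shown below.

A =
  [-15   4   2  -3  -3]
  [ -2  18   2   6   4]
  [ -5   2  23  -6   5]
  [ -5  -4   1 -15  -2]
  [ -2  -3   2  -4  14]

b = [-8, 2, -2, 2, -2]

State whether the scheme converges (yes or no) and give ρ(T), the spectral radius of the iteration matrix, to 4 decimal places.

yes, ρ = 0.5035

Split A = D + L + U, D = diag(-15, 18, 23, -15, 14).
Jacobi: T = -D⁻¹(L+U), T[1,0] = -(-2)/(18) = +0.1111; T[1,1] = 0.
  T[0,:] = [+0.0000 +0.2667 +0.1333 -0.2000 -0.2000]
  T[1,:] = [+0.1111 +0.0000 -0.1111 -0.3333 -0.2222]
  T[2,:] = [+0.2174 -0.0870 +0.0000 +0.2609 -0.2174]
  T[3,:] = [-0.3333 -0.2667 +0.0667 +0.0000 -0.1333]
  T[4,:] = [+0.1429 +0.2143 -0.1429 +0.2857 +0.0000]
|λ(T)| sorted: 0.5035, 0.3660, 0.3660, 0.3571, 0.2367.
spectral radius ρ = 0.5035; 0.5035 < 1: convergent.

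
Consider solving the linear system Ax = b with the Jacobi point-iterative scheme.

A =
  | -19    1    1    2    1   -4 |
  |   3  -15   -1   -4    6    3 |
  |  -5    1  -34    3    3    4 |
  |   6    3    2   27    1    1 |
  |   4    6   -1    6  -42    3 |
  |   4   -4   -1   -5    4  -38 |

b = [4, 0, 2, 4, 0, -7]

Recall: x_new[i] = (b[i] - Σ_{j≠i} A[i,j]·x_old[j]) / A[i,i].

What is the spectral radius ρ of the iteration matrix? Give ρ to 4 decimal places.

0.3141

Let D = diag(-19, -15, -34, 27, -42, -38); L, U the strict triangles.
Jacobi: T = -D⁻¹(L+U), T[5,3] = -(-5)/(-38) = -0.1316; T[5,5] = 0.
  T[0,:] = [+0.0000 +0.0526 +0.0526 +0.1053 +0.0526 -0.2105]
  T[1,:] = [+0.2000 +0.0000 -0.0667 -0.2667 +0.4000 +0.2000]
  T[2,:] = [-0.1471 +0.0294 +0.0000 +0.0882 +0.0882 +0.1176]
  T[3,:] = [-0.2222 -0.1111 -0.0741 +0.0000 -0.0370 -0.0370]
  T[4,:] = [+0.0952 +0.1429 -0.0238 +0.1429 +0.0000 +0.0714]
  T[5,:] = [+0.1053 -0.1053 -0.0263 -0.1316 +0.1053 +0.0000]
moduli |λ_i(T)| = 0.3141, 0.2612, 0.2461, 0.2461, 0.0942, 0.0942.
spectral radius ρ = 0.3141; 0.3141 < 1 ⇒ converges.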